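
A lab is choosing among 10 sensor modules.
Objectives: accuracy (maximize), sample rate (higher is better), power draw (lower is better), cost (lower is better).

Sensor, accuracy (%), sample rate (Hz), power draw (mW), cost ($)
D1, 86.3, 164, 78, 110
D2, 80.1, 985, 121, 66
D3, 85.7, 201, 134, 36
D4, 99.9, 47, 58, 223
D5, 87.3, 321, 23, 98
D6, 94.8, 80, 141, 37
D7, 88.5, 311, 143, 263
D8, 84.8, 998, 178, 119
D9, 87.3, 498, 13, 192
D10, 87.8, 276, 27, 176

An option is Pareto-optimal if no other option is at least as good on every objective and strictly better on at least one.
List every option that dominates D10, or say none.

D1: worse on accuracy (86.3 vs 87.8).
D2: worse on accuracy (80.1 vs 87.8).
D3: worse on accuracy (85.7 vs 87.8).
D4: worse on sample rate (47 vs 276).
D5: worse on accuracy (87.3 vs 87.8).
D6: worse on sample rate (80 vs 276).
D7: worse on power draw (143 vs 27).
D8: worse on accuracy (84.8 vs 87.8).
D9: worse on accuracy (87.3 vs 87.8).
No option dominates D10.

none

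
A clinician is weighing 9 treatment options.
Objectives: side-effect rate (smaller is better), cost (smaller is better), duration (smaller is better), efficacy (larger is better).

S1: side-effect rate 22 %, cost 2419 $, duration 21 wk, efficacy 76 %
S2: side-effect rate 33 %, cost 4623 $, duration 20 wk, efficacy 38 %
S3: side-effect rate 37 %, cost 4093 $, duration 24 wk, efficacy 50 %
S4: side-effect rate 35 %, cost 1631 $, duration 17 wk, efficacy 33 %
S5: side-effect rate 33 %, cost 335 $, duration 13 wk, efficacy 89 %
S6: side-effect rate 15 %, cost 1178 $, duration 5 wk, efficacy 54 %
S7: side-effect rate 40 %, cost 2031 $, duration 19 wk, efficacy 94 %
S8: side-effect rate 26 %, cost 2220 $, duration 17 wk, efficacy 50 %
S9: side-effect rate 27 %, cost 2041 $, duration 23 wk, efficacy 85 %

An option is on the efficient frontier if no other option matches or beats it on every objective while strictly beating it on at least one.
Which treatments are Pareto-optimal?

S1, S5, S6, S7, S9

S1: not dominated.
S2: dominated by S5 (side-effect rate 33≤33, cost 335≤4623, duration 13≤20, efficacy 89≥38).
S3: dominated by S1 (side-effect rate 22≤37, cost 2419≤4093, duration 21≤24, efficacy 76≥50).
S4: dominated by S5 (side-effect rate 33≤35, cost 335≤1631, duration 13≤17, efficacy 89≥33).
S5: not dominated (best cost).
S6: not dominated (best side-effect rate).
S7: not dominated (best efficacy).
S8: dominated by S6 (side-effect rate 15≤26, cost 1178≤2220, duration 5≤17, efficacy 54≥50).
S9: not dominated.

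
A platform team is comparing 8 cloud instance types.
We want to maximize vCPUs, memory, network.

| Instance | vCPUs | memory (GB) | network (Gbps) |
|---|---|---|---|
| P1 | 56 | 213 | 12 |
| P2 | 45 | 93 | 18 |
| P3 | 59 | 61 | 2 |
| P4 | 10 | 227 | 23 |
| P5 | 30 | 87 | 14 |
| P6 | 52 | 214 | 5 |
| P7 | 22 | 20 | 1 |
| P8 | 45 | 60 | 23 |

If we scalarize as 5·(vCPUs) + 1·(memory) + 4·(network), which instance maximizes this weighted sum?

P1

P1: 5·56 + 1·213 + 4·12 = 541
P2: 5·45 + 1·93 + 4·18 = 390
P3: 5·59 + 1·61 + 4·2 = 364
P4: 5·10 + 1·227 + 4·23 = 369
P5: 5·30 + 1·87 + 4·14 = 293
P6: 5·52 + 1·214 + 4·5 = 494
P7: 5·22 + 1·20 + 4·1 = 134
P8: 5·45 + 1·60 + 4·23 = 377
Highest: P1 at 541.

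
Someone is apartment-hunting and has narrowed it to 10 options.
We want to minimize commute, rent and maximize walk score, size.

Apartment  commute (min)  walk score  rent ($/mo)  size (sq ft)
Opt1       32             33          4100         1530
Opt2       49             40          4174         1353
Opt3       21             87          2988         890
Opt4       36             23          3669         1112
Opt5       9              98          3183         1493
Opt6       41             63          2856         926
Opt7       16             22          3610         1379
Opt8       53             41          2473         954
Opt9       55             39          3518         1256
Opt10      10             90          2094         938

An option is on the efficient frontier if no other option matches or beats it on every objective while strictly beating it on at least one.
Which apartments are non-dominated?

Opt1, Opt5, Opt8, Opt10

Opt1: not dominated (best size).
Opt2: dominated by Opt5 (commute 9≤49, walk score 98≥40, rent 3183≤4174, size 1493≥1353).
Opt3: dominated by Opt10 (commute 10≤21, walk score 90≥87, rent 2094≤2988, size 938≥890).
Opt4: dominated by Opt5 (commute 9≤36, walk score 98≥23, rent 3183≤3669, size 1493≥1112).
Opt5: not dominated (best commute).
Opt6: dominated by Opt10 (commute 10≤41, walk score 90≥63, rent 2094≤2856, size 938≥926).
Opt7: dominated by Opt5 (commute 9≤16, walk score 98≥22, rent 3183≤3610, size 1493≥1379).
Opt8: not dominated.
Opt9: dominated by Opt5 (commute 9≤55, walk score 98≥39, rent 3183≤3518, size 1493≥1256).
Opt10: not dominated (best rent).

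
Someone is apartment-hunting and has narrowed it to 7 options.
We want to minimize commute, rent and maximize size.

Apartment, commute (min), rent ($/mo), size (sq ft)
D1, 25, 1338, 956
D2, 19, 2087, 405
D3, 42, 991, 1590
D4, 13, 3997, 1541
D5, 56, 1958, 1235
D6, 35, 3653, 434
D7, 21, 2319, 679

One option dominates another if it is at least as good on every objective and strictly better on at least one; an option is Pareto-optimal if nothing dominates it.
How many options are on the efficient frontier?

D1: not dominated.
D2: not dominated.
D3: not dominated (best rent).
D4: not dominated (best commute).
D5: dominated by D3 (commute 42≤56, rent 991≤1958, size 1590≥1235).
D6: dominated by D1 (commute 25≤35, rent 1338≤3653, size 956≥434).
D7: not dominated.
Pareto-optimal: D1, D2, D3, D4, D7 → 5.

5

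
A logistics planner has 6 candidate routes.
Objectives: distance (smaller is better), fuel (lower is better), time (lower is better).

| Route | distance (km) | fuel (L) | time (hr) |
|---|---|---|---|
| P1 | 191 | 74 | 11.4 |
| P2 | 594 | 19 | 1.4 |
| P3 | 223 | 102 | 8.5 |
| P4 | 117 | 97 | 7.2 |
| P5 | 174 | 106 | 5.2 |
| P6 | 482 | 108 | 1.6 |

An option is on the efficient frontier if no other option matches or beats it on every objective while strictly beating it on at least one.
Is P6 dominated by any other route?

No

P1: worse on time (11.4 vs 1.6).
P2: worse on distance (594 vs 482).
P3: worse on time (8.5 vs 1.6).
P4: worse on time (7.2 vs 1.6).
P5: worse on time (5.2 vs 1.6).
No option is at least as good as P6 on every objective and strictly better on one.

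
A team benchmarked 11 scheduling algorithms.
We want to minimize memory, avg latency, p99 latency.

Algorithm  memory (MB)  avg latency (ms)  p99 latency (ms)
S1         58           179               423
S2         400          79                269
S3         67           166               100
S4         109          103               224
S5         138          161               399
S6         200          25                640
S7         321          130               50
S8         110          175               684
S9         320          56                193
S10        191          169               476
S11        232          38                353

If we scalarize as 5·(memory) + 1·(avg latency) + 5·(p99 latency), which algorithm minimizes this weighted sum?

S1: 5·58 + 1·179 + 5·423 = 2584
S2: 5·400 + 1·79 + 5·269 = 3424
S3: 5·67 + 1·166 + 5·100 = 1001
S4: 5·109 + 1·103 + 5·224 = 1768
S5: 5·138 + 1·161 + 5·399 = 2846
S6: 5·200 + 1·25 + 5·640 = 4225
S7: 5·321 + 1·130 + 5·50 = 1985
S8: 5·110 + 1·175 + 5·684 = 4145
S9: 5·320 + 1·56 + 5·193 = 2621
S10: 5·191 + 1·169 + 5·476 = 3504
S11: 5·232 + 1·38 + 5·353 = 2963
Lowest: S3 at 1001.

S3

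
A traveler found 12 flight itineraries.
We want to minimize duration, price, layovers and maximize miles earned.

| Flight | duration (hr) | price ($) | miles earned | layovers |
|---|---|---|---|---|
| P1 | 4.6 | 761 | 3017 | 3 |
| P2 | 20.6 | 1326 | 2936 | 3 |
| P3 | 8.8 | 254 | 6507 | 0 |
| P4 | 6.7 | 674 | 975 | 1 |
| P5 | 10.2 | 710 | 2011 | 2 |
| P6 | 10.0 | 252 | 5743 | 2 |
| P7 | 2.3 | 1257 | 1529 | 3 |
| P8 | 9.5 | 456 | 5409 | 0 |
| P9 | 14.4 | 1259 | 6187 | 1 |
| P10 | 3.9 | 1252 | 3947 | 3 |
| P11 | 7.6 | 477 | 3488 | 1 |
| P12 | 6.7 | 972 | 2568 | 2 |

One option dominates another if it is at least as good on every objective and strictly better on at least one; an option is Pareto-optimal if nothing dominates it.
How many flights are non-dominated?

P1: not dominated.
P2: dominated by P1 (duration 4.6≤20.6, price 761≤1326, miles earned 3017≥2936, layovers 3≤3).
P3: not dominated (best miles earned).
P4: not dominated.
P5: dominated by P3 (duration 8.8≤10.2, price 254≤710, miles earned 6507≥2011, layovers 0≤2).
P6: not dominated (best price).
P7: not dominated (best duration).
P8: dominated by P3 (duration 8.8≤9.5, price 254≤456, miles earned 6507≥5409, layovers 0≤0).
P9: dominated by P3 (duration 8.8≤14.4, price 254≤1259, miles earned 6507≥6187, layovers 0≤1).
P10: not dominated.
P11: not dominated.
P12: not dominated.
Pareto-optimal: P1, P3, P4, P6, P7, P10, P11, P12 → 8.

8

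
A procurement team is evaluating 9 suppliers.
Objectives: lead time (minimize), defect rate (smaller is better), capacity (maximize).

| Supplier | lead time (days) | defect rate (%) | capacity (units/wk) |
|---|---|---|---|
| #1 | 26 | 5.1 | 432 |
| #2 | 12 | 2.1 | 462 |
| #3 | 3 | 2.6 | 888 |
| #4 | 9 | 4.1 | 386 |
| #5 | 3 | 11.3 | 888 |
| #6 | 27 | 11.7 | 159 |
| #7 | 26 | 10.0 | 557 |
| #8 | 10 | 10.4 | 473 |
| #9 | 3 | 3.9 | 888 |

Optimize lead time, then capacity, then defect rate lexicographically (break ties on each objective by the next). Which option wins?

First minimize lead time: best is 3, kept {#3, #5, #9}.
Then maximize capacity: best is 888, kept {#3, #5, #9}.
Then minimize defect rate: best is 2.6, kept {#3}.

#3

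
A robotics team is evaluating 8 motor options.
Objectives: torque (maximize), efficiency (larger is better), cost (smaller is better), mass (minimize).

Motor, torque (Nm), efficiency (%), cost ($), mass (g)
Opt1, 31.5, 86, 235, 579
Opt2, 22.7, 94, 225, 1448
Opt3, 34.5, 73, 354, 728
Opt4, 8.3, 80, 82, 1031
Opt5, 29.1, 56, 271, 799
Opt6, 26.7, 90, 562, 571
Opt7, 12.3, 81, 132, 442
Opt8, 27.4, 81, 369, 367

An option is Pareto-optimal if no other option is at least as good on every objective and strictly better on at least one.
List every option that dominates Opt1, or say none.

Opt2: worse on torque (22.7 vs 31.5).
Opt3: worse on efficiency (73 vs 86).
Opt4: worse on torque (8.3 vs 31.5).
Opt5: worse on torque (29.1 vs 31.5).
Opt6: worse on torque (26.7 vs 31.5).
Opt7: worse on torque (12.3 vs 31.5).
Opt8: worse on torque (27.4 vs 31.5).
No option dominates Opt1.

none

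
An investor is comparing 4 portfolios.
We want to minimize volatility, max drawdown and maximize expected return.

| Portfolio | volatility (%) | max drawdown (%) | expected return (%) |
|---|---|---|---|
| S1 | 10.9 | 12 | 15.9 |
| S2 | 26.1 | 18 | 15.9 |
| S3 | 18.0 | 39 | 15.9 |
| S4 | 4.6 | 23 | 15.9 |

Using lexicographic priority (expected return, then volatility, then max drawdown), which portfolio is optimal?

First maximize expected return: best is 15.9, kept {S1, S2, S3, S4}.
Then minimize volatility: best is 4.6, kept {S4}.

S4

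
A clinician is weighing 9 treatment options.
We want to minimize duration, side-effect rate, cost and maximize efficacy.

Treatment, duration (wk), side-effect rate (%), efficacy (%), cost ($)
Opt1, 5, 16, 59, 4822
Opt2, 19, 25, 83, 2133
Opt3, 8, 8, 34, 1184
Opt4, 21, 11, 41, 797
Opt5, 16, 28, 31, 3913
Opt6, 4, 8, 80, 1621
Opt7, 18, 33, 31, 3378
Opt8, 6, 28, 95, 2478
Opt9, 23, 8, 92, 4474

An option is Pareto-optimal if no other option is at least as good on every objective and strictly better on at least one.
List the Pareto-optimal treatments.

Opt2, Opt3, Opt4, Opt6, Opt8, Opt9

Opt1: dominated by Opt6 (duration 4≤5, side-effect rate 8≤16, efficacy 80≥59, cost 1621≤4822).
Opt2: not dominated.
Opt3: not dominated.
Opt4: not dominated (best cost).
Opt5: dominated by Opt3 (duration 8≤16, side-effect rate 8≤28, efficacy 34≥31, cost 1184≤3913).
Opt6: not dominated (best duration).
Opt7: dominated by Opt3 (duration 8≤18, side-effect rate 8≤33, efficacy 34≥31, cost 1184≤3378).
Opt8: not dominated (best efficacy).
Opt9: not dominated.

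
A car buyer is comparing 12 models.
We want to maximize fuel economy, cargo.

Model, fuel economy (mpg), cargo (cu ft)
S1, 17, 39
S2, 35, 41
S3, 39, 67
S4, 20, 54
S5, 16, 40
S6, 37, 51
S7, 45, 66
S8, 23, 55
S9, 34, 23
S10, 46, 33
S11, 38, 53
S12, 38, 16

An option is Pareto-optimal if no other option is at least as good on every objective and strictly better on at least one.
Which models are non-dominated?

S1: dominated by S2 (fuel economy 35≥17, cargo 41≥39).
S2: dominated by S3 (fuel economy 39≥35, cargo 67≥41).
S3: not dominated (best cargo).
S4: dominated by S3 (fuel economy 39≥20, cargo 67≥54).
S5: dominated by S2 (fuel economy 35≥16, cargo 41≥40).
S6: dominated by S3 (fuel economy 39≥37, cargo 67≥51).
S7: not dominated.
S8: dominated by S3 (fuel economy 39≥23, cargo 67≥55).
S9: dominated by S2 (fuel economy 35≥34, cargo 41≥23).
S10: not dominated (best fuel economy).
S11: dominated by S3 (fuel economy 39≥38, cargo 67≥53).
S12: dominated by S3 (fuel economy 39≥38, cargo 67≥16).

S3, S7, S10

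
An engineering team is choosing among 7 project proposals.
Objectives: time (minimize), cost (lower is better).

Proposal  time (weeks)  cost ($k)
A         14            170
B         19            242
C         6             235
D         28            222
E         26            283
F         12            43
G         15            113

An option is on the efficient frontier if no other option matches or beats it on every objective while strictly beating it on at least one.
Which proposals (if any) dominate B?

A, C, F, G

A: time 14≤19, cost 170≤242 — dominates B.
C: time 6≤19, cost 235≤242 — dominates B.
F: time 12≤19, cost 43≤242 — dominates B.
G: time 15≤19, cost 113≤242 — dominates B.
Others (D, E) are each worse than B on at least one objective.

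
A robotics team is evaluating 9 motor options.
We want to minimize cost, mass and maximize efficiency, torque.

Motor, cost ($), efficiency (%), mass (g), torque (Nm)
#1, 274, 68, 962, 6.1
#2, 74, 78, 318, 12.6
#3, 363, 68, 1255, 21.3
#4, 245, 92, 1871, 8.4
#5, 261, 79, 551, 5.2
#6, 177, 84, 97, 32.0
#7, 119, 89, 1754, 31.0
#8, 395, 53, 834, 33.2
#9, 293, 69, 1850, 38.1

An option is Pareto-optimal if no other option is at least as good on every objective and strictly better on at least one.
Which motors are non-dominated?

#2, #4, #6, #7, #8, #9

#1: dominated by #2 (cost 74≤274, efficiency 78≥68, mass 318≤962, torque 12.6≥6.1).
#2: not dominated (best cost).
#3: dominated by #6 (cost 177≤363, efficiency 84≥68, mass 97≤1255, torque 32.0≥21.3).
#4: not dominated (best efficiency).
#5: dominated by #6 (cost 177≤261, efficiency 84≥79, mass 97≤551, torque 32.0≥5.2).
#6: not dominated (best mass).
#7: not dominated.
#8: not dominated.
#9: not dominated (best torque).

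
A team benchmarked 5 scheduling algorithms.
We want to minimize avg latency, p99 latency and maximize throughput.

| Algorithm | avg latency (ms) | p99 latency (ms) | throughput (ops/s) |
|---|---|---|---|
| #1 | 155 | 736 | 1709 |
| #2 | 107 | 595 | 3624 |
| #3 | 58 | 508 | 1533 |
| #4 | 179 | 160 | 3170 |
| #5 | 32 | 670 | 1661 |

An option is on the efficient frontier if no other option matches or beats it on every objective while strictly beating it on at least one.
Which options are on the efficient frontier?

#2, #3, #4, #5

#1: dominated by #2 (avg latency 107≤155, p99 latency 595≤736, throughput 3624≥1709).
#2: not dominated (best throughput).
#3: not dominated.
#4: not dominated (best p99 latency).
#5: not dominated (best avg latency).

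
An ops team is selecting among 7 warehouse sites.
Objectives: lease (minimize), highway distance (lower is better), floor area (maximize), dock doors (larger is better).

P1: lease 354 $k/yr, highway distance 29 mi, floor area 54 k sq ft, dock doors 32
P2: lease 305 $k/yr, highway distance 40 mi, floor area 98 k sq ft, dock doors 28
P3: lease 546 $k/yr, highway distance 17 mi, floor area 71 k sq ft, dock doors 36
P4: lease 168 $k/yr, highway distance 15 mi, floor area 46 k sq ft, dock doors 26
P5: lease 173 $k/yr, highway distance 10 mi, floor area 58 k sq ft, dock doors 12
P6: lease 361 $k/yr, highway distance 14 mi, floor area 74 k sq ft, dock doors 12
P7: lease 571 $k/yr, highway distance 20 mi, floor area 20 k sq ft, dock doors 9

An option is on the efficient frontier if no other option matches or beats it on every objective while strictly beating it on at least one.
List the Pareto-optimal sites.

P1, P2, P3, P4, P5, P6

P1: not dominated.
P2: not dominated (best floor area).
P3: not dominated (best dock doors).
P4: not dominated (best lease).
P5: not dominated (best highway distance).
P6: not dominated.
P7: dominated by P3 (lease 546≤571, highway distance 17≤20, floor area 71≥20, dock doors 36≥9).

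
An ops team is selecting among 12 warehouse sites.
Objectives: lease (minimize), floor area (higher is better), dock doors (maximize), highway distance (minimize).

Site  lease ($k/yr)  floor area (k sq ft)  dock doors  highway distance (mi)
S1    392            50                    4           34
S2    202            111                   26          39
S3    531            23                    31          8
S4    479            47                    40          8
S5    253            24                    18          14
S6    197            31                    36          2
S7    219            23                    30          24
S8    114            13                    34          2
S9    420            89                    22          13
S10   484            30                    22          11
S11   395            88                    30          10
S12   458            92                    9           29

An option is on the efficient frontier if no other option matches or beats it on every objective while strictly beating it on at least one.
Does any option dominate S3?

S4 vs S3: lease 479≤531, floor area 47≥23, dock doors 40≥31, highway distance 8≤8 — S4 is at least as good on every objective and strictly better on at least one, so S4 dominates S3.

Yes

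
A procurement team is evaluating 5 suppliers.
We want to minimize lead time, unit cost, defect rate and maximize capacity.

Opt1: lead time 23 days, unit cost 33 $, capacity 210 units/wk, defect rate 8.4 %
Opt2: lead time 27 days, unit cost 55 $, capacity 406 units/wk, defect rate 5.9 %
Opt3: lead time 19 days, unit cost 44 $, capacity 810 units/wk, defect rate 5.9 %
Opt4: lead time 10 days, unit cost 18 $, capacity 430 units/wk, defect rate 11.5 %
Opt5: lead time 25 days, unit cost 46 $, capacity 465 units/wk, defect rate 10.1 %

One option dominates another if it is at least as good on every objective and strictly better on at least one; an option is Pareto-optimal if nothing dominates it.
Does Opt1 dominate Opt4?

Opt1 vs Opt4: Opt1 is worse on lead time (23 vs 10), so it does not dominate Opt4.

No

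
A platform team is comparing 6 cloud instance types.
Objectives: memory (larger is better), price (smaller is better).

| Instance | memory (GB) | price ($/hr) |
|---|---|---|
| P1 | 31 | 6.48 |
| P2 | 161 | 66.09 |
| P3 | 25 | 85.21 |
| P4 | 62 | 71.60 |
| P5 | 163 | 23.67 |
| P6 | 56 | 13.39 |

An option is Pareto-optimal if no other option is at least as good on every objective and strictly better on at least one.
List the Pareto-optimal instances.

P1, P5, P6

P1: not dominated (best price).
P2: dominated by P5 (memory 163≥161, price 23.67≤66.09).
P3: dominated by P1 (memory 31≥25, price 6.48≤85.21).
P4: dominated by P2 (memory 161≥62, price 66.09≤71.60).
P5: not dominated (best memory).
P6: not dominated.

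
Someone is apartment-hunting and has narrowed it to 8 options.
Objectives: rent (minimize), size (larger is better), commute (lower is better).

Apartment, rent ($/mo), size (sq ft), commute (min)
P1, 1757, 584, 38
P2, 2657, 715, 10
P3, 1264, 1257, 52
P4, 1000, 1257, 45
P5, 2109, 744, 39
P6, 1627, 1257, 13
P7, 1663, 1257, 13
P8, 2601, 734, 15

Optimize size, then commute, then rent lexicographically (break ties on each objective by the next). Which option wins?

P6

First maximize size: best is 1257, kept {P3, P4, P6, P7}.
Then minimize commute: best is 13, kept {P6, P7}.
Then minimize rent: best is 1627, kept {P6}.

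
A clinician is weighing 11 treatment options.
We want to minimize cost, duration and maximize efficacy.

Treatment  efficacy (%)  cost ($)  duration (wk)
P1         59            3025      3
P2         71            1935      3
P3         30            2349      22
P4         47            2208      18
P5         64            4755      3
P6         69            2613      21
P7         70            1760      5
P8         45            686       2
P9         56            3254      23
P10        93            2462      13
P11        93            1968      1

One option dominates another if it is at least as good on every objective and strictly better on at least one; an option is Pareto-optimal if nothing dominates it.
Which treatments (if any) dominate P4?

P2: efficacy 71≥47, cost 1935≤2208, duration 3≤18 — dominates P4.
P7: efficacy 70≥47, cost 1760≤2208, duration 5≤18 — dominates P4.
P11: efficacy 93≥47, cost 1968≤2208, duration 1≤18 — dominates P4.
Others (P1, P3, P5, P6, P8, P9, P10) are each worse than P4 on at least one objective.

P2, P7, P11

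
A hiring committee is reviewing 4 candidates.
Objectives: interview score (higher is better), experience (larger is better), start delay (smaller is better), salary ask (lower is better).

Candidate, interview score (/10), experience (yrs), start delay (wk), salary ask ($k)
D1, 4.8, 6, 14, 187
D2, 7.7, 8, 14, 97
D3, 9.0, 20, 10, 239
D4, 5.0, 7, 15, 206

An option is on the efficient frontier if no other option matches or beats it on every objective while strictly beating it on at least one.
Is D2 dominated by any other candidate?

No

D1: worse on interview score (4.8 vs 7.7).
D3: worse on salary ask (239 vs 97).
D4: worse on interview score (5.0 vs 7.7).
No option is at least as good as D2 on every objective and strictly better on one.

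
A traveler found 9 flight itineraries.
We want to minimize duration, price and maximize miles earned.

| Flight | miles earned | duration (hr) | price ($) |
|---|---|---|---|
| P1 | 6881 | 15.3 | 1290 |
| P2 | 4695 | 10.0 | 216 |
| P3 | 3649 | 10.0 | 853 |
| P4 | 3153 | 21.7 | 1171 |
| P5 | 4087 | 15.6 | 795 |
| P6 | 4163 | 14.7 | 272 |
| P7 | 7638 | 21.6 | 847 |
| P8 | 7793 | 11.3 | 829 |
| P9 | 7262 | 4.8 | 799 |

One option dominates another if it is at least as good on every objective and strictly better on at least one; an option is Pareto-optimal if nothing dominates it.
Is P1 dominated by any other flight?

Yes

P8 vs P1: miles earned 7793≥6881, duration 11.3≤15.3, price 829≤1290 — P8 is at least as good on every objective and strictly better on at least one, so P8 dominates P1.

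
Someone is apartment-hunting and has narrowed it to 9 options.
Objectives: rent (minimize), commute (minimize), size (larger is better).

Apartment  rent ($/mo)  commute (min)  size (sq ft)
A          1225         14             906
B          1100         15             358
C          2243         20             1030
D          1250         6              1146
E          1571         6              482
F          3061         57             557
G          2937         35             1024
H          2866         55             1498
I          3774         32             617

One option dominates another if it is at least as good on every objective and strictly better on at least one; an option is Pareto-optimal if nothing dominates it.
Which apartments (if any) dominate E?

D

D: rent 1250≤1571, commute 6≤6, size 1146≥482 — dominates E.
Others (A, B, C, F, G, H, I) are each worse than E on at least one objective.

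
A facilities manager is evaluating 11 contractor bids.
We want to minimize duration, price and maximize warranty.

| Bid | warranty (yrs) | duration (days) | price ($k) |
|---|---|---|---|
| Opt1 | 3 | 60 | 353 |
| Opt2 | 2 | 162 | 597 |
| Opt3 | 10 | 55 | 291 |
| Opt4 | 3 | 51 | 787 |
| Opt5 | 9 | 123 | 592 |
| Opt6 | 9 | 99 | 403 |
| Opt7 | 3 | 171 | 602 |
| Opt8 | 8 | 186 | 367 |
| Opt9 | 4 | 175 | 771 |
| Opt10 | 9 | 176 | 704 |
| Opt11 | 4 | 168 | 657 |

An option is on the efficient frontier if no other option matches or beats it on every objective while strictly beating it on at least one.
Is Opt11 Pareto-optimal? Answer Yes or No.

Opt3 vs Opt11: warranty 10≥4, duration 55≤168, price 291≤657 — Opt3 is at least as good on every objective and strictly better on at least one, so Opt3 dominates Opt11.

No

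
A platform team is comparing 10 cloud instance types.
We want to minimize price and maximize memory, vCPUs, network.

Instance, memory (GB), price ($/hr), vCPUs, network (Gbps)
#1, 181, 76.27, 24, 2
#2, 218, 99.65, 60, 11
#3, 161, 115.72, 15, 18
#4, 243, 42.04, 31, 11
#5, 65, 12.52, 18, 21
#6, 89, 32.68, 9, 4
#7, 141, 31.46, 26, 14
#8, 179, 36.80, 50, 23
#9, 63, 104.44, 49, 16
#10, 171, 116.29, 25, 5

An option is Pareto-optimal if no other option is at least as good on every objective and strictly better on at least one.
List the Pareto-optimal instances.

#1: dominated by #4 (memory 243≥181, price 42.04≤76.27, vCPUs 31≥24, network 11≥2).
#2: not dominated (best vCPUs).
#3: dominated by #8 (memory 179≥161, price 36.80≤115.72, vCPUs 50≥15, network 23≥18).
#4: not dominated (best memory).
#5: not dominated (best price).
#6: dominated by #7 (memory 141≥89, price 31.46≤32.68, vCPUs 26≥9, network 14≥4).
#7: not dominated.
#8: not dominated (best network).
#9: dominated by #8 (memory 179≥63, price 36.80≤104.44, vCPUs 50≥49, network 23≥16).
#10: dominated by #2 (memory 218≥171, price 99.65≤116.29, vCPUs 60≥25, network 11≥5).

#2, #4, #5, #7, #8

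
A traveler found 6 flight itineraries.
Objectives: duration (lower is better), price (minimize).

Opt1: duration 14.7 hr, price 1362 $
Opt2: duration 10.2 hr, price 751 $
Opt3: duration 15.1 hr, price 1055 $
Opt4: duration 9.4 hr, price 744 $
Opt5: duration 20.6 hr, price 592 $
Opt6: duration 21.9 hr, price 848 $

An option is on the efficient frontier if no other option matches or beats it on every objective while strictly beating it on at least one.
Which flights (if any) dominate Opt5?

Opt1: worse on price (1362 vs 592).
Opt2: worse on price (751 vs 592).
Opt3: worse on price (1055 vs 592).
Opt4: worse on price (744 vs 592).
Opt6: worse on duration (21.9 vs 20.6).
No option dominates Opt5.

none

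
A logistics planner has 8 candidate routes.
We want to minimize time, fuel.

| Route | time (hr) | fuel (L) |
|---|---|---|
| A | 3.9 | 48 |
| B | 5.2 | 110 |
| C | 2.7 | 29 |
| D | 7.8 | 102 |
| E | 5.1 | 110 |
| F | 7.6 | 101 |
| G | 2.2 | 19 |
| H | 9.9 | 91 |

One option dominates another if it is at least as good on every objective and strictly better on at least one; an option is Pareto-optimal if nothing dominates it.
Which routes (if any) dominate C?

G

G: time 2.2≤2.7, fuel 19≤29 — dominates C.
Others (A, B, D, E, F, H) are each worse than C on at least one objective.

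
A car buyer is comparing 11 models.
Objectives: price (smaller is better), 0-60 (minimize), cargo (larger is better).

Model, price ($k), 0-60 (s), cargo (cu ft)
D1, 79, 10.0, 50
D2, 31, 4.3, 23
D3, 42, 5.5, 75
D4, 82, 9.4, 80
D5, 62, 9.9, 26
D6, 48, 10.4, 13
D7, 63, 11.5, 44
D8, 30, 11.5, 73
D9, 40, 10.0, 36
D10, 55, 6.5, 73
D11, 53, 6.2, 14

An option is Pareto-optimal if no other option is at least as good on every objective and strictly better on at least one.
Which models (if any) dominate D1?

D3, D10

D3: price 42≤79, 0-60 5.5≤10.0, cargo 75≥50 — dominates D1.
D10: price 55≤79, 0-60 6.5≤10.0, cargo 73≥50 — dominates D1.
Others (D2, D4, D5, D6, D7, D8, D9, D11) are each worse than D1 on at least one objective.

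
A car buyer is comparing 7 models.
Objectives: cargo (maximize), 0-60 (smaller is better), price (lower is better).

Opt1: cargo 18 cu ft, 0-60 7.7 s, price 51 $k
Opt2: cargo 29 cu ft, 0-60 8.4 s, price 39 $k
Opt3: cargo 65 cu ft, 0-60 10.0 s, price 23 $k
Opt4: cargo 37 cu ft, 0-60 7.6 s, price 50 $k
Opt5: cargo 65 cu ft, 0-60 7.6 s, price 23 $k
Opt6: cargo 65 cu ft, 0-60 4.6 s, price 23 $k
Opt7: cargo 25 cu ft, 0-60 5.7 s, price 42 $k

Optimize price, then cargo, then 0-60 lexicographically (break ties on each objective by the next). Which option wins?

First minimize price: best is 23, kept {Opt3, Opt5, Opt6}.
Then maximize cargo: best is 65, kept {Opt3, Opt5, Opt6}.
Then minimize 0-60: best is 4.6, kept {Opt6}.

Opt6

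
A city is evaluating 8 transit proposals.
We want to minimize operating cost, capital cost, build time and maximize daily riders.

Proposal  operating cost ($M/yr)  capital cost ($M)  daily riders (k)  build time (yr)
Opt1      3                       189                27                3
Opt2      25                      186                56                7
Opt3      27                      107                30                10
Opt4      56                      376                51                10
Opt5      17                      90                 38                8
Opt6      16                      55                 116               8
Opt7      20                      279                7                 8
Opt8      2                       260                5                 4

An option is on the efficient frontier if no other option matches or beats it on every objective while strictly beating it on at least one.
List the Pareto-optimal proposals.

Opt1: not dominated (best build time).
Opt2: not dominated.
Opt3: dominated by Opt5 (operating cost 17≤27, capital cost 90≤107, daily riders 38≥30, build time 8≤10).
Opt4: dominated by Opt2 (operating cost 25≤56, capital cost 186≤376, daily riders 56≥51, build time 7≤10).
Opt5: dominated by Opt6 (operating cost 16≤17, capital cost 55≤90, daily riders 116≥38, build time 8≤8).
Opt6: not dominated (best capital cost).
Opt7: dominated by Opt1 (operating cost 3≤20, capital cost 189≤279, daily riders 27≥7, build time 3≤8).
Opt8: not dominated (best operating cost).

Opt1, Opt2, Opt6, Opt8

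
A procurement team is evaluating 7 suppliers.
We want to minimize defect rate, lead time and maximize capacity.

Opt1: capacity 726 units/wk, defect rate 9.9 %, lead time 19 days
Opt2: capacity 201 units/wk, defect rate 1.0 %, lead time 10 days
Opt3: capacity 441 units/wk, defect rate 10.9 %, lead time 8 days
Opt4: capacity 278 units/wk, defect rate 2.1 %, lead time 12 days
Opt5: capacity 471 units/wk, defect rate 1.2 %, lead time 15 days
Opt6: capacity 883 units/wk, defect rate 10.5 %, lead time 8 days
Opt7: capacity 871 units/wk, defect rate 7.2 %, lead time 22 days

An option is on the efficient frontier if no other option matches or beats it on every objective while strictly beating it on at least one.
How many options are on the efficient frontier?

Opt1: not dominated.
Opt2: not dominated (best defect rate).
Opt3: dominated by Opt6 (capacity 883≥441, defect rate 10.5≤10.9, lead time 8≤8).
Opt4: not dominated.
Opt5: not dominated.
Opt6: not dominated (best capacity).
Opt7: not dominated.
Pareto-optimal: Opt1, Opt2, Opt4, Opt5, Opt6, Opt7 → 6.

6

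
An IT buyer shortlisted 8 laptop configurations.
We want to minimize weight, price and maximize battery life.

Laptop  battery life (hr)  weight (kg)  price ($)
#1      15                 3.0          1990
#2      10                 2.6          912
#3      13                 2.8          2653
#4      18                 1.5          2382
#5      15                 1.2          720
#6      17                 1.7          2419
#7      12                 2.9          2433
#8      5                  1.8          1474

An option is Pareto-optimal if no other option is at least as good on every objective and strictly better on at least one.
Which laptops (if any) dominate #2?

#5: battery life 15≥10, weight 1.2≤2.6, price 720≤912 — dominates #2.
Others (#1, #3, #4, #6, #7, #8) are each worse than #2 on at least one objective.

#5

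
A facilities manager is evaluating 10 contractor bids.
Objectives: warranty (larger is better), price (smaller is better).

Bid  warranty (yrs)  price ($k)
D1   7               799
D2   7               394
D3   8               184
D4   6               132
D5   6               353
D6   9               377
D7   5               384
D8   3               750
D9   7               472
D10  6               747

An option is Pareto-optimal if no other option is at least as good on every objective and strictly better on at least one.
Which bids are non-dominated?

D3, D4, D6

D1: dominated by D2 (warranty 7≥7, price 394≤799).
D2: dominated by D3 (warranty 8≥7, price 184≤394).
D3: not dominated.
D4: not dominated (best price).
D5: dominated by D3 (warranty 8≥6, price 184≤353).
D6: not dominated (best warranty).
D7: dominated by D3 (warranty 8≥5, price 184≤384).
D8: dominated by D2 (warranty 7≥3, price 394≤750).
D9: dominated by D2 (warranty 7≥7, price 394≤472).
D10: dominated by D2 (warranty 7≥6, price 394≤747).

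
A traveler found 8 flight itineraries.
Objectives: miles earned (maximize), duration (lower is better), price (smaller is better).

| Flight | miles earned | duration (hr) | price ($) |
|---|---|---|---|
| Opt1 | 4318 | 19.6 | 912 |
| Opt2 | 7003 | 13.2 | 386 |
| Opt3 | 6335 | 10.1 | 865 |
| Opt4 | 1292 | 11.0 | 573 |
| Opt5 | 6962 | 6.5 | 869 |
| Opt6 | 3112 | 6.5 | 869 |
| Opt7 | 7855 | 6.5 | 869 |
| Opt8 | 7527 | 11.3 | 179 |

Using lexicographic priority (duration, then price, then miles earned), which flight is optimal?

First minimize duration: best is 6.5, kept {Opt5, Opt6, Opt7}.
Then minimize price: best is 869, kept {Opt5, Opt6, Opt7}.
Then maximize miles earned: best is 7855, kept {Opt7}.

Opt7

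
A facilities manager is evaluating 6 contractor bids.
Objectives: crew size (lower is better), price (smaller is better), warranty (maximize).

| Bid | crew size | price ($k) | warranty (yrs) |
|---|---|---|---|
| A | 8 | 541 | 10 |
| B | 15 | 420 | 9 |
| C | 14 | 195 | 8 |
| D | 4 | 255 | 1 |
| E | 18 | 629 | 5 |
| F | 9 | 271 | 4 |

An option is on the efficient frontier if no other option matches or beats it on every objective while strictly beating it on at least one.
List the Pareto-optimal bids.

A, B, C, D, F

A: not dominated (best warranty).
B: not dominated.
C: not dominated (best price).
D: not dominated (best crew size).
E: dominated by A (crew size 8≤18, price 541≤629, warranty 10≥5).
F: not dominated.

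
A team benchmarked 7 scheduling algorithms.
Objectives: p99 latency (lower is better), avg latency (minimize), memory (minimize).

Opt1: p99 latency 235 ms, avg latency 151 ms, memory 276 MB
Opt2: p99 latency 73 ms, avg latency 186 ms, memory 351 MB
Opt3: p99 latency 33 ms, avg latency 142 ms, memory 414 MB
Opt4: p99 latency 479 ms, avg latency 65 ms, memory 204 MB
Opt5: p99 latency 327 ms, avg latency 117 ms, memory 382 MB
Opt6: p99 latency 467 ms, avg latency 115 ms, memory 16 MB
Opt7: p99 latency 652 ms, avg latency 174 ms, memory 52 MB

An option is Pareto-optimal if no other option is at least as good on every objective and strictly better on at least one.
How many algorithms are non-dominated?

Opt1: not dominated.
Opt2: not dominated.
Opt3: not dominated (best p99 latency).
Opt4: not dominated (best avg latency).
Opt5: not dominated.
Opt6: not dominated (best memory).
Opt7: dominated by Opt6 (p99 latency 467≤652, avg latency 115≤174, memory 16≤52).
Pareto-optimal: Opt1, Opt2, Opt3, Opt4, Opt5, Opt6 → 6.

6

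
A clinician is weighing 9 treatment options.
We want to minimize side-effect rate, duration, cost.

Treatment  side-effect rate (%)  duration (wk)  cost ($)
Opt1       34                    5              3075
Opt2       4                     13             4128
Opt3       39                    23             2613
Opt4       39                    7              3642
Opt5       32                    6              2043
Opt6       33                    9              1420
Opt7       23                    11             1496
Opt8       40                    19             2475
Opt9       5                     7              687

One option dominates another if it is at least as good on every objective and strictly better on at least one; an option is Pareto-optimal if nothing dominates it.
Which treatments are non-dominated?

Opt1: not dominated (best duration).
Opt2: not dominated (best side-effect rate).
Opt3: dominated by Opt5 (side-effect rate 32≤39, duration 6≤23, cost 2043≤2613).
Opt4: dominated by Opt1 (side-effect rate 34≤39, duration 5≤7, cost 3075≤3642).
Opt5: not dominated.
Opt6: dominated by Opt9 (side-effect rate 5≤33, duration 7≤9, cost 687≤1420).
Opt7: dominated by Opt9 (side-effect rate 5≤23, duration 7≤11, cost 687≤1496).
Opt8: dominated by Opt5 (side-effect rate 32≤40, duration 6≤19, cost 2043≤2475).
Opt9: not dominated (best cost).

Opt1, Opt2, Opt5, Opt9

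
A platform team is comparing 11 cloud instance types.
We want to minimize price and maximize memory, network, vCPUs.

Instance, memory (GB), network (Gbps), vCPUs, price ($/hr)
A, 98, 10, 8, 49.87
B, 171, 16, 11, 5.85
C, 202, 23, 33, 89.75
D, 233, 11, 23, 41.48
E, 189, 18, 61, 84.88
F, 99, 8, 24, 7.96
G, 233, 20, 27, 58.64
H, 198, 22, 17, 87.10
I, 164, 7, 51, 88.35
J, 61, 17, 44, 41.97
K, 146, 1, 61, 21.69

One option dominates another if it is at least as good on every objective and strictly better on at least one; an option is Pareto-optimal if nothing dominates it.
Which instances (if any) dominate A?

B: memory 171≥98, network 16≥10, vCPUs 11≥8, price 5.85≤49.87 — dominates A.
D: memory 233≥98, network 11≥10, vCPUs 23≥8, price 41.48≤49.87 — dominates A.
Others (C, E, F, G, H, I, J, K) are each worse than A on at least one objective.

B, D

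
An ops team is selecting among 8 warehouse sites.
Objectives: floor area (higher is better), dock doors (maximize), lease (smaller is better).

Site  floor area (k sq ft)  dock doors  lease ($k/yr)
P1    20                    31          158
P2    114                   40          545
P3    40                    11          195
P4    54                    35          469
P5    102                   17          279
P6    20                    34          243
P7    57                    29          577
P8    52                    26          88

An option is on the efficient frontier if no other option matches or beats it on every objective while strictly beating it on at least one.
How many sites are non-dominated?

P1: not dominated.
P2: not dominated (best floor area).
P3: dominated by P8 (floor area 52≥40, dock doors 26≥11, lease 88≤195).
P4: not dominated.
P5: not dominated.
P6: not dominated.
P7: dominated by P2 (floor area 114≥57, dock doors 40≥29, lease 545≤577).
P8: not dominated (best lease).
Pareto-optimal: P1, P2, P4, P5, P6, P8 → 6.

6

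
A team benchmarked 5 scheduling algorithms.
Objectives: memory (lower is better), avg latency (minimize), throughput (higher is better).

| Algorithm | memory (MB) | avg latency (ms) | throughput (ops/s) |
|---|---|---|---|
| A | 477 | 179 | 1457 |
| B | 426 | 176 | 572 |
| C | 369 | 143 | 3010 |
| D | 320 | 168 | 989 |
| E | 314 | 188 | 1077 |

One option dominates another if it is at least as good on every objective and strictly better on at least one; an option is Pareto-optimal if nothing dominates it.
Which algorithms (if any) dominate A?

C: memory 369≤477, avg latency 143≤179, throughput 3010≥1457 — dominates A.
Others (B, D, E) are each worse than A on at least one objective.

C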